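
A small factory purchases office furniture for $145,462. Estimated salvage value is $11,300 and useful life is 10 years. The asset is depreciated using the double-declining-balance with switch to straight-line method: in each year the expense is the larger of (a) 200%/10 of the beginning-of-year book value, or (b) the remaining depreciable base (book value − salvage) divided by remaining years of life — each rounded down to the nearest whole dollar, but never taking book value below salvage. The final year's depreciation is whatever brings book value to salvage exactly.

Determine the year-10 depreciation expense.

$6,403

Depreciable base = $145,462 − $11,300 = $134,162.
Year 1: DB = ⌊$145,462 × 200%/10⌋ = $29,092; SL = ⌊$134,162/10⌋ = $13,416 → take DB $29,092. Book value $116,370.
Year 2: DB = ⌊$116,370 × 200%/10⌋ = $23,274; SL = ⌊$105,070/9⌋ = $11,674 → take DB $23,274. Book value $93,096.
Year 3: DB = ⌊$93,096 × 200%/10⌋ = $18,619; SL = ⌊$81,796/8⌋ = $10,224 → take DB $18,619. Book value $74,477.
Year 4: DB = ⌊$74,477 × 200%/10⌋ = $14,895; SL = ⌊$63,177/7⌋ = $9,025 → take DB $14,895. Book value $59,582.
Year 5: DB = ⌊$59,582 × 200%/10⌋ = $11,916; SL = ⌊$48,282/6⌋ = $8,047 → take DB $11,916. Book value $47,666.
Year 6: DB = ⌊$47,666 × 200%/10⌋ = $9,533; SL = ⌊$36,366/5⌋ = $7,273 → take DB $9,533. Book value $38,133.
Year 7: DB = ⌊$38,133 × 200%/10⌋ = $7,626; SL = ⌊$26,833/4⌋ = $6,708 → take DB $7,626. Book value $30,507.
Year 8: DB = ⌊$30,507 × 200%/10⌋ = $6,101; SL = ⌊$19,207/3⌋ = $6,402 → take SL $6,402. Book value $24,105.
Year 9: DB = ⌊$24,105 × 200%/10⌋ = $4,821; SL = ⌊$12,805/2⌋ = $6,402 → take SL $6,402. Book value $17,703.
Year 10 (final): $17,703 − $11,300 = $6,403. Book value $11,300.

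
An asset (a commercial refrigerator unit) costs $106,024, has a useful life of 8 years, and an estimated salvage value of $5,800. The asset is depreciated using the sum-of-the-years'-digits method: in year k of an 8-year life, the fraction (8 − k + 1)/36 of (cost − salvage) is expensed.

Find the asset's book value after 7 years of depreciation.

Depreciable base = $106,024 − $5,800 = $100,224.
Sum of the years' digits = 8+7+6+5+4+3+2+1 = 36.
Year 1: $100,224 × 8/36 = $22,272. Book value $83,752.
Year 2: $100,224 × 7/36 = $19,488. Book value $64,264.
Year 3: $100,224 × 6/36 = $16,704. Book value $47,560.
Year 4: $100,224 × 5/36 = $13,920. Book value $33,640.
Year 5: $100,224 × 4/36 = $11,136. Book value $22,504.
Year 6: $100,224 × 3/36 = $8,352. Book value $14,152.
Year 7: $100,224 × 2/36 = $5,568. Book value $8,584.

$8,584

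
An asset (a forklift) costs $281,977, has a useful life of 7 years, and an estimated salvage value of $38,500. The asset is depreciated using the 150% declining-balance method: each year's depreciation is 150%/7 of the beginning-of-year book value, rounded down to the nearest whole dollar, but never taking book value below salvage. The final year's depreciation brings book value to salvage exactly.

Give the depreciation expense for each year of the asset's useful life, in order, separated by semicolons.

Depreciable base = $281,977 − $38,500 = $243,477.
Year 1: ⌊$281,977 × 150%/7⌋ = $60,423. Book value $221,554.
Year 2: ⌊$221,554 × 150%/7⌋ = $47,475. Book value $174,079.
Year 3: ⌊$174,079 × 150%/7⌋ = $37,302. Book value $136,777.
Year 4: ⌊$136,777 × 150%/7⌋ = $29,309. Book value $107,468.
Year 5: ⌊$107,468 × 150%/7⌋ = $23,028. Book value $84,440.
Year 6: ⌊$84,440 × 150%/7⌋ = $18,094. Book value $66,346.
Year 7 (final): $66,346 − $38,500 = $27,846. Book value $38,500.

$60,423; $47,475; $37,302; $29,309; $23,028; $18,094; $27,846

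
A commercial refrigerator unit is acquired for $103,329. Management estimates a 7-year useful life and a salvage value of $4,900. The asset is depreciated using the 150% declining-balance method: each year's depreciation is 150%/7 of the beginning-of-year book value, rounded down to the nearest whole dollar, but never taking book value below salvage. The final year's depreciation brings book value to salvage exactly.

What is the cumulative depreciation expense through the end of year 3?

$53,207

Depreciable base = $103,329 − $4,900 = $98,429.
Year 1: ⌊$103,329 × 150%/7⌋ = $22,141. Book value $81,188.
Year 2: ⌊$81,188 × 150%/7⌋ = $17,397. Book value $63,791.
Year 3: ⌊$63,791 × 150%/7⌋ = $13,669. Book value $50,122.
Accumulated through year 3 = $103,329 − $50,122 = $53,207.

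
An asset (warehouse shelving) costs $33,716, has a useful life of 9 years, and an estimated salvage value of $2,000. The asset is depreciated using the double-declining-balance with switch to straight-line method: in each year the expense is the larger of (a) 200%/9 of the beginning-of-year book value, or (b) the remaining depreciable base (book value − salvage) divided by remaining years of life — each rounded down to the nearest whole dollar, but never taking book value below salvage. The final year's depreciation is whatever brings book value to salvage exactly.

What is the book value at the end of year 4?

Depreciable base = $33,716 − $2,000 = $31,716.
Year 1: DB = ⌊$33,716 × 200%/9⌋ = $7,492; SL = ⌊$31,716/9⌋ = $3,524 → take DB $7,492. Book value $26,224.
Year 2: DB = ⌊$26,224 × 200%/9⌋ = $5,827; SL = ⌊$24,224/8⌋ = $3,028 → take DB $5,827. Book value $20,397.
Year 3: DB = ⌊$20,397 × 200%/9⌋ = $4,532; SL = ⌊$18,397/7⌋ = $2,628 → take DB $4,532. Book value $15,865.
Year 4: DB = ⌊$15,865 × 200%/9⌋ = $3,525; SL = ⌊$13,865/6⌋ = $2,310 → take DB $3,525. Book value $12,340.

$12,340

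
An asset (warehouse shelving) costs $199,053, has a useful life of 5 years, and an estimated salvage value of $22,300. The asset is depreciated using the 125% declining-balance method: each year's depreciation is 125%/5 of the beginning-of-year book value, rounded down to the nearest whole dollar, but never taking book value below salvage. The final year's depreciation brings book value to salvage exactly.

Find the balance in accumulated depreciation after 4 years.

$136,071

Depreciable base = $199,053 − $22,300 = $176,753.
Year 1: ⌊$199,053 × 125%/5⌋ = $49,763. Book value $149,290.
Year 2: ⌊$149,290 × 125%/5⌋ = $37,322. Book value $111,968.
Year 3: ⌊$111,968 × 125%/5⌋ = $27,992. Book value $83,976.
Year 4: ⌊$83,976 × 125%/5⌋ = $20,994. Book value $62,982.
Accumulated through year 4 = $199,053 − $62,982 = $136,071.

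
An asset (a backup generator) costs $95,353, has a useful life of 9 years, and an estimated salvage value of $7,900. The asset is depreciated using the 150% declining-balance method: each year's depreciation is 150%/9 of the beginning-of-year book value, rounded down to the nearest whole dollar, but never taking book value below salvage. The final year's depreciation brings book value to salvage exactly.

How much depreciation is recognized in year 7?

$5,322

Depreciable base = $95,353 − $7,900 = $87,453.
Year 1: ⌊$95,353 × 150%/9⌋ = $15,892. Book value $79,461.
Year 2: ⌊$79,461 × 150%/9⌋ = $13,243. Book value $66,218.
Year 3: ⌊$66,218 × 150%/9⌋ = $11,036. Book value $55,182.
Year 4: ⌊$55,182 × 150%/9⌋ = $9,197. Book value $45,985.
Year 5: ⌊$45,985 × 150%/9⌋ = $7,664. Book value $38,321.
Year 6: ⌊$38,321 × 150%/9⌋ = $6,386. Book value $31,935.
Year 7: ⌊$31,935 × 150%/9⌋ = $5,322. Book value $26,613.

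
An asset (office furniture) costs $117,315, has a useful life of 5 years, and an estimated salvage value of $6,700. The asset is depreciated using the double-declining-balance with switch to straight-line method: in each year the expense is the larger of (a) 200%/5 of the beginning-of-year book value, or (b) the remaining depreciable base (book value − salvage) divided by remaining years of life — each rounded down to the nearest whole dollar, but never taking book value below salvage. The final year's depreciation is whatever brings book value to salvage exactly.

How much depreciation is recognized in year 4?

Depreciable base = $117,315 − $6,700 = $110,615.
Year 1: DB = ⌊$117,315 × 200%/5⌋ = $46,926; SL = ⌊$110,615/5⌋ = $22,123 → take DB $46,926. Book value $70,389.
Year 2: DB = ⌊$70,389 × 200%/5⌋ = $28,155; SL = ⌊$63,689/4⌋ = $15,922 → take DB $28,155. Book value $42,234.
Year 3: DB = ⌊$42,234 × 200%/5⌋ = $16,893; SL = ⌊$35,534/3⌋ = $11,844 → take DB $16,893. Book value $25,341.
Year 4: DB = ⌊$25,341 × 200%/5⌋ = $10,136; SL = ⌊$18,641/2⌋ = $9,320 → take DB $10,136. Book value $15,205.

$10,136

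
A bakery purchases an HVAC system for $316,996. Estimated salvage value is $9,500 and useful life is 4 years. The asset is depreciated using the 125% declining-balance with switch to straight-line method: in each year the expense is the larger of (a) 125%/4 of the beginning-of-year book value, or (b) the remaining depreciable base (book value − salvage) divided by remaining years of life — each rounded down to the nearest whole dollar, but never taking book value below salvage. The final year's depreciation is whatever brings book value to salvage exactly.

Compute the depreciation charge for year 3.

Depreciable base = $316,996 − $9,500 = $307,496.
Year 1: DB = ⌊$316,996 × 125%/4⌋ = $99,061; SL = ⌊$307,496/4⌋ = $76,874 → take DB $99,061. Book value $217,935.
Year 2: DB = ⌊$217,935 × 125%/4⌋ = $68,104; SL = ⌊$208,435/3⌋ = $69,478 → take SL $69,478. Book value $148,457.
Year 3: DB = ⌊$148,457 × 125%/4⌋ = $46,392; SL = ⌊$138,957/2⌋ = $69,478 → take SL $69,478. Book value $78,979.

$69,478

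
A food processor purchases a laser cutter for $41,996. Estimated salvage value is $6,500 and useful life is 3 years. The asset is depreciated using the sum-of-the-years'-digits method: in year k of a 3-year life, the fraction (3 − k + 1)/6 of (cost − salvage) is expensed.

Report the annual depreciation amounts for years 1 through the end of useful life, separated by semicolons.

Depreciable base = $41,996 − $6,500 = $35,496.
Sum of the years' digits = 3+2+1 = 6.
Year 1: $35,496 × 3/6 = $17,748. Book value $24,248.
Year 2: $35,496 × 2/6 = $11,832. Book value $12,416.
Year 3: $35,496 × 1/6 = $5,916. Book value $6,500.

$17,748; $11,832; $5,916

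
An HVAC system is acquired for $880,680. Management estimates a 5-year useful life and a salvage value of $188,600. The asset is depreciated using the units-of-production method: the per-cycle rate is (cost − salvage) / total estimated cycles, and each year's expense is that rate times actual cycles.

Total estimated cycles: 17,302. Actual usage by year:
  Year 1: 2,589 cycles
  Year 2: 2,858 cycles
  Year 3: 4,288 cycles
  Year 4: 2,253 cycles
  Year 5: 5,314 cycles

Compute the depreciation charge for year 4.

Depreciable base = $880,680 − $188,600 = $692,080.
Rate = $692,080 / 17,302 cycles = $40 per cycle.
Year 1: 2,589 × $40 = $103,560. Book value $777,120.
Year 2: 2,858 × $40 = $114,320. Book value $662,800.
Year 3: 4,288 × $40 = $171,520. Book value $491,280.
Year 4: 2,253 × $40 = $90,120. Book value $401,160.

$90,120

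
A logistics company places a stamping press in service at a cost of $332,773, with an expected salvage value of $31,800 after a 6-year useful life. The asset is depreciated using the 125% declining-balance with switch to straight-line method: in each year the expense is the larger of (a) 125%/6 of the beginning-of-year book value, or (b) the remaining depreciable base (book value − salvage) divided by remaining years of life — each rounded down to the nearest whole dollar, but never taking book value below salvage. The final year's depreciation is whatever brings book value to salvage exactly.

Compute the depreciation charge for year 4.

$44,190

Depreciable base = $332,773 − $31,800 = $300,973.
Year 1: DB = ⌊$332,773 × 125%/6⌋ = $69,327; SL = ⌊$300,973/6⌋ = $50,162 → take DB $69,327. Book value $263,446.
Year 2: DB = ⌊$263,446 × 125%/6⌋ = $54,884; SL = ⌊$231,646/5⌋ = $46,329 → take DB $54,884. Book value $208,562.
Year 3: DB = ⌊$208,562 × 125%/6⌋ = $43,450; SL = ⌊$176,762/4⌋ = $44,190 → take SL $44,190. Book value $164,372.
Year 4: DB = ⌊$164,372 × 125%/6⌋ = $34,244; SL = ⌊$132,572/3⌋ = $44,190 → take SL $44,190. Book value $120,182.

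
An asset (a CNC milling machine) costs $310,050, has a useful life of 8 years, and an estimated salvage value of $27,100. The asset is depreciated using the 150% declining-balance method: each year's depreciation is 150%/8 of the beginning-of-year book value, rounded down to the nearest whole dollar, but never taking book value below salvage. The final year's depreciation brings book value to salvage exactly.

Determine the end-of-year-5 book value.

$109,788

Depreciable base = $310,050 − $27,100 = $282,950.
Year 1: ⌊$310,050 × 150%/8⌋ = $58,134. Book value $251,916.
Year 2: ⌊$251,916 × 150%/8⌋ = $47,234. Book value $204,682.
Year 3: ⌊$204,682 × 150%/8⌋ = $38,377. Book value $166,305.
Year 4: ⌊$166,305 × 150%/8⌋ = $31,182. Book value $135,123.
Year 5: ⌊$135,123 × 150%/8⌋ = $25,335. Book value $109,788.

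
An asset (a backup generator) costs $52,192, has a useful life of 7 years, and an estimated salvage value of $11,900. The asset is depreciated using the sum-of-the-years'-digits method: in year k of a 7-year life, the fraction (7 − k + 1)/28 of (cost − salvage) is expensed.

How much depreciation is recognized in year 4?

Depreciable base = $52,192 − $11,900 = $40,292.
Sum of the years' digits = 7+6+5+4+3+2+1 = 28.
Year 1: $40,292 × 7/28 = $10,073. Book value $42,119.
Year 2: $40,292 × 6/28 = $8,634. Book value $33,485.
Year 3: $40,292 × 5/28 = $7,195. Book value $26,290.
Year 4: $40,292 × 4/28 = $5,756. Book value $20,534.

$5,756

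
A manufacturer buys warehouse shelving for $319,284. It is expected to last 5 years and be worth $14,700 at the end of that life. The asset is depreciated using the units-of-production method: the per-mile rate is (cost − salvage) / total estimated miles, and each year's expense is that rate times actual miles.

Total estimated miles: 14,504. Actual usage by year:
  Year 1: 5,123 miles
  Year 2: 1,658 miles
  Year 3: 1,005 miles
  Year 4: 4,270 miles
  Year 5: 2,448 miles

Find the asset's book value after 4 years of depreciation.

$66,108

Depreciable base = $319,284 − $14,700 = $304,584.
Rate = $304,584 / 14,504 miles = $21 per mile.
Year 1: 5,123 × $21 = $107,583. Book value $211,701.
Year 2: 1,658 × $21 = $34,818. Book value $176,883.
Year 3: 1,005 × $21 = $21,105. Book value $155,778.
Year 4: 4,270 × $21 = $89,670. Book value $66,108.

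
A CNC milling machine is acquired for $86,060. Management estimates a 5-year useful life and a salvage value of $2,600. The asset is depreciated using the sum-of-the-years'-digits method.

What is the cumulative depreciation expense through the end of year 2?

$50,076

Depreciable base = $86,060 − $2,600 = $83,460.
Sum of the years' digits = 5+4+3+2+1 = 15.
Year 1: $83,460 × 5/15 = $27,820. Book value $58,240.
Year 2: $83,460 × 4/15 = $22,256. Book value $35,984.
Accumulated through year 2 = $86,060 − $35,984 = $50,076.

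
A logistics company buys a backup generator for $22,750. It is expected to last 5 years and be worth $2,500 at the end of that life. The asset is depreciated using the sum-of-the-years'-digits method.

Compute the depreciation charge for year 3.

Depreciable base = $22,750 − $2,500 = $20,250.
Sum of the years' digits = 5+4+3+2+1 = 15.
Year 1: $20,250 × 5/15 = $6,750. Book value $16,000.
Year 2: $20,250 × 4/15 = $5,400. Book value $10,600.
Year 3: $20,250 × 3/15 = $4,050. Book value $6,550.

$4,050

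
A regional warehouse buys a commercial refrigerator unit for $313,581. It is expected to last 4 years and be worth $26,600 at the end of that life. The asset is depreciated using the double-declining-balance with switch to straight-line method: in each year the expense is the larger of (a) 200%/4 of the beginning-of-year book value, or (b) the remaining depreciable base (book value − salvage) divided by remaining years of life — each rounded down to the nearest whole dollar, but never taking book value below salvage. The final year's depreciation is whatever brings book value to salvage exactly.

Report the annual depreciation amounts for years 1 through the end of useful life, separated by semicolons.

Depreciable base = $313,581 − $26,600 = $286,981.
Year 1: DB = ⌊$313,581 × 200%/4⌋ = $156,790; SL = ⌊$286,981/4⌋ = $71,745 → take DB $156,790. Book value $156,791.
Year 2: DB = ⌊$156,791 × 200%/4⌋ = $78,395; SL = ⌊$130,191/3⌋ = $43,397 → take DB $78,395. Book value $78,396.
Year 3: DB = ⌊$78,396 × 200%/4⌋ = $39,198; SL = ⌊$51,796/2⌋ = $25,898 → take DB $39,198. Book value $39,198.
Year 4 (final): $39,198 − $26,600 = $12,598. Book value $26,600.

$156,790; $78,395; $39,198; $12,598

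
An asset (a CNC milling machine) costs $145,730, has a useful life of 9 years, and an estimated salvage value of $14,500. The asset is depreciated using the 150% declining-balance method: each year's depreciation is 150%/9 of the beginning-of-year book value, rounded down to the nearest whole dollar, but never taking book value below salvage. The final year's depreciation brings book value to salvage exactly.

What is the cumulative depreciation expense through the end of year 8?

$111,836

Depreciable base = $145,730 − $14,500 = $131,230.
Year 1: ⌊$145,730 × 150%/9⌋ = $24,288. Book value $121,442.
Year 2: ⌊$121,442 × 150%/9⌋ = $20,240. Book value $101,202.
Year 3: ⌊$101,202 × 150%/9⌋ = $16,867. Book value $84,335.
Year 4: ⌊$84,335 × 150%/9⌋ = $14,055. Book value $70,280.
Year 5: ⌊$70,280 × 150%/9⌋ = $11,713. Book value $58,567.
Year 6: ⌊$58,567 × 150%/9⌋ = $9,761. Book value $48,806.
Year 7: ⌊$48,806 × 150%/9⌋ = $8,134. Book value $40,672.
Year 8: ⌊$40,672 × 150%/9⌋ = $6,778. Book value $33,894.
Accumulated through year 8 = $145,730 − $33,894 = $111,836.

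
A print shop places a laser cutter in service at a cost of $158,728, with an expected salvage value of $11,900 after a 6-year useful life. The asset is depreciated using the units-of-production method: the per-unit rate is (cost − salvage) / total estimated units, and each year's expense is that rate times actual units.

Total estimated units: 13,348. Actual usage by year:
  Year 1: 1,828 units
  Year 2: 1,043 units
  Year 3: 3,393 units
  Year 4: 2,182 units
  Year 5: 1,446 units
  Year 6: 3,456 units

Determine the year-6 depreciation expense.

$38,016

Depreciable base = $158,728 − $11,900 = $146,828.
Rate = $146,828 / 13,348 units = $11 per unit.
Year 1: 1,828 × $11 = $20,108. Book value $138,620.
Year 2: 1,043 × $11 = $11,473. Book value $127,147.
Year 3: 3,393 × $11 = $37,323. Book value $89,824.
Year 4: 2,182 × $11 = $24,002. Book value $65,822.
Year 5: 1,446 × $11 = $15,906. Book value $49,916.
Year 6: 3,456 × $11 = $38,016. Book value $11,900.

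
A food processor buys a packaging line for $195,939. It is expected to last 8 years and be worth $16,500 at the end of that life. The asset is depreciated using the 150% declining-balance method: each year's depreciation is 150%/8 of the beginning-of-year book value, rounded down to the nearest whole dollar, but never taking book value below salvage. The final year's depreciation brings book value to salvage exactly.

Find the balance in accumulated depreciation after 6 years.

$139,566

Depreciable base = $195,939 − $16,500 = $179,439.
Year 1: ⌊$195,939 × 150%/8⌋ = $36,738. Book value $159,201.
Year 2: ⌊$159,201 × 150%/8⌋ = $29,850. Book value $129,351.
Year 3: ⌊$129,351 × 150%/8⌋ = $24,253. Book value $105,098.
Year 4: ⌊$105,098 × 150%/8⌋ = $19,705. Book value $85,393.
Year 5: ⌊$85,393 × 150%/8⌋ = $16,011. Book value $69,382.
Year 6: ⌊$69,382 × 150%/8⌋ = $13,009. Book value $56,373.
Accumulated through year 6 = $195,939 − $56,373 = $139,566.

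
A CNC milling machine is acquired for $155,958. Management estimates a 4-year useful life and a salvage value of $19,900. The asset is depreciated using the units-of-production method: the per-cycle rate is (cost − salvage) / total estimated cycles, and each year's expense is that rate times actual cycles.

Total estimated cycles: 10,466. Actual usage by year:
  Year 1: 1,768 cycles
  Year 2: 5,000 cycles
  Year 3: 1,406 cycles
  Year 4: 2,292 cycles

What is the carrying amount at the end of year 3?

Depreciable base = $155,958 − $19,900 = $136,058.
Rate = $136,058 / 10,466 cycles = $13 per cycle.
Year 1: 1,768 × $13 = $22,984. Book value $132,974.
Year 2: 5,000 × $13 = $65,000. Book value $67,974.
Year 3: 1,406 × $13 = $18,278. Book value $49,696.

$49,696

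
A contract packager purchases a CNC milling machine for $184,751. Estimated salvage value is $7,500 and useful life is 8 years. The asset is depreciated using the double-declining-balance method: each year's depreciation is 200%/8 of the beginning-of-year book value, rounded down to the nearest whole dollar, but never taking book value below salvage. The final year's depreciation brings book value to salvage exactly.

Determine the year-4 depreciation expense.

Depreciable base = $184,751 − $7,500 = $177,251.
Year 1: ⌊$184,751 × 200%/8⌋ = $46,187. Book value $138,564.
Year 2: ⌊$138,564 × 200%/8⌋ = $34,641. Book value $103,923.
Year 3: ⌊$103,923 × 200%/8⌋ = $25,980. Book value $77,943.
Year 4: ⌊$77,943 × 200%/8⌋ = $19,485. Book value $58,458.

$19,485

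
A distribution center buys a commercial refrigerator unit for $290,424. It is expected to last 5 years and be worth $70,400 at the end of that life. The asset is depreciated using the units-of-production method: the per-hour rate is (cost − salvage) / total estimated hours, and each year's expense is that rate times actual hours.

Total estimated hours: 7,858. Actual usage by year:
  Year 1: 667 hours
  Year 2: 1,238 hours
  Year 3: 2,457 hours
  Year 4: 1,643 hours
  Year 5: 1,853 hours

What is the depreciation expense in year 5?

Depreciable base = $290,424 − $70,400 = $220,024.
Rate = $220,024 / 7,858 hours = $28 per hour.
Year 1: 667 × $28 = $18,676. Book value $271,748.
Year 2: 1,238 × $28 = $34,664. Book value $237,084.
Year 3: 2,457 × $28 = $68,796. Book value $168,288.
Year 4: 1,643 × $28 = $46,004. Book value $122,284.
Year 5: 1,853 × $28 = $51,884. Book value $70,400.

$51,884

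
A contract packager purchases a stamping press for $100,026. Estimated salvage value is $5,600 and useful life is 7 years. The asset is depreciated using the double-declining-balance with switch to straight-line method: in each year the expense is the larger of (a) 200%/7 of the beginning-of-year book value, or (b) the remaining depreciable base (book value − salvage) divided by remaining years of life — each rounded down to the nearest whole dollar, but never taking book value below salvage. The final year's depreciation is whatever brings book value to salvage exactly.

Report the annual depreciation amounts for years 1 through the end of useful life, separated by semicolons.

Depreciable base = $100,026 − $5,600 = $94,426.
Year 1: DB = ⌊$100,026 × 200%/7⌋ = $28,578; SL = ⌊$94,426/7⌋ = $13,489 → take DB $28,578. Book value $71,448.
Year 2: DB = ⌊$71,448 × 200%/7⌋ = $20,413; SL = ⌊$65,848/6⌋ = $10,974 → take DB $20,413. Book value $51,035.
Year 3: DB = ⌊$51,035 × 200%/7⌋ = $14,581; SL = ⌊$45,435/5⌋ = $9,087 → take DB $14,581. Book value $36,454.
Year 4: DB = ⌊$36,454 × 200%/7⌋ = $10,415; SL = ⌊$30,854/4⌋ = $7,713 → take DB $10,415. Book value $26,039.
Year 5: DB = ⌊$26,039 × 200%/7⌋ = $7,439; SL = ⌊$20,439/3⌋ = $6,813 → take DB $7,439. Book value $18,600.
Year 6: DB = ⌊$18,600 × 200%/7⌋ = $5,314; SL = ⌊$13,000/2⌋ = $6,500 → take SL $6,500. Book value $12,100.
Year 7 (final): $12,100 − $5,600 = $6,500. Book value $5,600.

$28,578; $20,413; $14,581; $10,415; $7,439; $6,500; $6,500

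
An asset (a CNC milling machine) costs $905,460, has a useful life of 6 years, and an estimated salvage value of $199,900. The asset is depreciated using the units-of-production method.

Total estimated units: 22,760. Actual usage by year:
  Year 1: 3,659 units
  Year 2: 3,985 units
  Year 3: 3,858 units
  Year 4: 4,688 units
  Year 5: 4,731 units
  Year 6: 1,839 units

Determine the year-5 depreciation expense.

Depreciable base = $905,460 − $199,900 = $705,560.
Rate = $705,560 / 22,760 units = $31 per unit.
Year 1: 3,659 × $31 = $113,429. Book value $792,031.
Year 2: 3,985 × $31 = $123,535. Book value $668,496.
Year 3: 3,858 × $31 = $119,598. Book value $548,898.
Year 4: 4,688 × $31 = $145,328. Book value $403,570.
Year 5: 4,731 × $31 = $146,661. Book value $256,909.

$146,661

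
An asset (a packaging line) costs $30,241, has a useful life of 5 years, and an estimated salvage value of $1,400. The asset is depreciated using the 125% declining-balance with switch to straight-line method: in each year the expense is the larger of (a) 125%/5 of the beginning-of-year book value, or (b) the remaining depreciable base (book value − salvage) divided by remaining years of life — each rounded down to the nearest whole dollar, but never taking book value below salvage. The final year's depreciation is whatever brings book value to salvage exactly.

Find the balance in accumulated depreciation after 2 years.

$13,230

Depreciable base = $30,241 − $1,400 = $28,841.
Year 1: DB = ⌊$30,241 × 125%/5⌋ = $7,560; SL = ⌊$28,841/5⌋ = $5,768 → take DB $7,560. Book value $22,681.
Year 2: DB = ⌊$22,681 × 125%/5⌋ = $5,670; SL = ⌊$21,281/4⌋ = $5,320 → take DB $5,670. Book value $17,011.
Accumulated through year 2 = $30,241 − $17,011 = $13,230.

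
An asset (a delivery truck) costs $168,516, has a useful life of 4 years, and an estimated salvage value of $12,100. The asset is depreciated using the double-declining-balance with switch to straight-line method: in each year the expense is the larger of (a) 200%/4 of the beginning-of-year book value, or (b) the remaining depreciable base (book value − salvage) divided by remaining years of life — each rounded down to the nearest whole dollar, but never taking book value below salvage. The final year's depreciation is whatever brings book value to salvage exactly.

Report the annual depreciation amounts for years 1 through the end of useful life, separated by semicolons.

Depreciable base = $168,516 − $12,100 = $156,416.
Year 1: DB = ⌊$168,516 × 200%/4⌋ = $84,258; SL = ⌊$156,416/4⌋ = $39,104 → take DB $84,258. Book value $84,258.
Year 2: DB = ⌊$84,258 × 200%/4⌋ = $42,129; SL = ⌊$72,158/3⌋ = $24,052 → take DB $42,129. Book value $42,129.
Year 3: DB = ⌊$42,129 × 200%/4⌋ = $21,064; SL = ⌊$30,029/2⌋ = $15,014 → take DB $21,064. Book value $21,065.
Year 4 (final): $21,065 − $12,100 = $8,965. Book value $12,100.

$84,258; $42,129; $21,064; $8,965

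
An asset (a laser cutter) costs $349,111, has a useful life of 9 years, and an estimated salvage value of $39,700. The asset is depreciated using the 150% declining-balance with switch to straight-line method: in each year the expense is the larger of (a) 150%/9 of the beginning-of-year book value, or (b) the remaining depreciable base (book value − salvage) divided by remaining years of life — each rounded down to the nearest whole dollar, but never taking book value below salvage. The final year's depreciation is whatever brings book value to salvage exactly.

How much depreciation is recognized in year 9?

Depreciable base = $349,111 − $39,700 = $309,411.
Year 1: DB = ⌊$349,111 × 150%/9⌋ = $58,185; SL = ⌊$309,411/9⌋ = $34,379 → take DB $58,185. Book value $290,926.
Year 2: DB = ⌊$290,926 × 150%/9⌋ = $48,487; SL = ⌊$251,226/8⌋ = $31,403 → take DB $48,487. Book value $242,439.
Year 3: DB = ⌊$242,439 × 150%/9⌋ = $40,406; SL = ⌊$202,739/7⌋ = $28,962 → take DB $40,406. Book value $202,033.
Year 4: DB = ⌊$202,033 × 150%/9⌋ = $33,672; SL = ⌊$162,333/6⌋ = $27,055 → take DB $33,672. Book value $168,361.
Year 5: DB = ⌊$168,361 × 150%/9⌋ = $28,060; SL = ⌊$128,661/5⌋ = $25,732 → take DB $28,060. Book value $140,301.
Year 6: DB = ⌊$140,301 × 150%/9⌋ = $23,383; SL = ⌊$100,601/4⌋ = $25,150 → take SL $25,150. Book value $115,151.
Year 7: DB = ⌊$115,151 × 150%/9⌋ = $19,191; SL = ⌊$75,451/3⌋ = $25,150 → take SL $25,150. Book value $90,001.
Year 8: DB = ⌊$90,001 × 150%/9⌋ = $15,000; SL = ⌊$50,301/2⌋ = $25,150 → take SL $25,150. Book value $64,851.
Year 9 (final): $64,851 − $39,700 = $25,151. Book value $39,700.

$25,151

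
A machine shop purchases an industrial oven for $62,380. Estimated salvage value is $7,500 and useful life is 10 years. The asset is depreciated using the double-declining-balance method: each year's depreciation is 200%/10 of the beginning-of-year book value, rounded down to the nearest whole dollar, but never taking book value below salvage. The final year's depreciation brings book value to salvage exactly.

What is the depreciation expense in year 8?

Depreciable base = $62,380 − $7,500 = $54,880.
Year 1: ⌊$62,380 × 200%/10⌋ = $12,476. Book value $49,904.
Year 2: ⌊$49,904 × 200%/10⌋ = $9,980. Book value $39,924.
Year 3: ⌊$39,924 × 200%/10⌋ = $7,984. Book value $31,940.
Year 4: ⌊$31,940 × 200%/10⌋ = $6,388. Book value $25,552.
Year 5: ⌊$25,552 × 200%/10⌋ = $5,110. Book value $20,442.
Year 6: ⌊$20,442 × 200%/10⌋ = $4,088. Book value $16,354.
Year 7: ⌊$16,354 × 200%/10⌋ = $3,270. Book value $13,084.
Year 8: ⌊$13,084 × 200%/10⌋ = $2,616. Book value $10,468.

$2,616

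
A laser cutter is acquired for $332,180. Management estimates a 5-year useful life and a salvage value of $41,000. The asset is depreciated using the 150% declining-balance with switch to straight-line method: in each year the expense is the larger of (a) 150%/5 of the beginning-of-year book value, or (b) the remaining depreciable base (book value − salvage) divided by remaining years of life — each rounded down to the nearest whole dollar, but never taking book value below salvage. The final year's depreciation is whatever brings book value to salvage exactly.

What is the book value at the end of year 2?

$162,769

Depreciable base = $332,180 − $41,000 = $291,180.
Year 1: DB = ⌊$332,180 × 150%/5⌋ = $99,654; SL = ⌊$291,180/5⌋ = $58,236 → take DB $99,654. Book value $232,526.
Year 2: DB = ⌊$232,526 × 150%/5⌋ = $69,757; SL = ⌊$191,526/4⌋ = $47,881 → take DB $69,757. Book value $162,769.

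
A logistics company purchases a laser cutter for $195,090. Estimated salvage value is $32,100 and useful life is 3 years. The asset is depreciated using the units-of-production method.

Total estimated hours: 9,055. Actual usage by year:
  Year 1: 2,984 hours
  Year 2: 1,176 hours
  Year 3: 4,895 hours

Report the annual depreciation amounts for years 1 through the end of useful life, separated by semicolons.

Depreciable base = $195,090 − $32,100 = $162,990.
Rate = $162,990 / 9,055 hours = $18 per hour.
Year 1: 2,984 × $18 = $53,712. Book value $141,378.
Year 2: 1,176 × $18 = $21,168. Book value $120,210.
Year 3: 4,895 × $18 = $88,110. Book value $32,100.

$53,712; $21,168; $88,110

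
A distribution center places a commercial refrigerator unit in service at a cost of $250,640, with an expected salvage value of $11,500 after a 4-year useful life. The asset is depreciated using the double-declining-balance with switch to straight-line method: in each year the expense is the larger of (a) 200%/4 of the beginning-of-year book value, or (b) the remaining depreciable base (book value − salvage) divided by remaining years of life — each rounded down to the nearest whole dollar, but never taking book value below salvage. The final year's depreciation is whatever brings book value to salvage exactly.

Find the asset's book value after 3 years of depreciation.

Depreciable base = $250,640 − $11,500 = $239,140.
Year 1: DB = ⌊$250,640 × 200%/4⌋ = $125,320; SL = ⌊$239,140/4⌋ = $59,785 → take DB $125,320. Book value $125,320.
Year 2: DB = ⌊$125,320 × 200%/4⌋ = $62,660; SL = ⌊$113,820/3⌋ = $37,940 → take DB $62,660. Book value $62,660.
Year 3: DB = ⌊$62,660 × 200%/4⌋ = $31,330; SL = ⌊$51,160/2⌋ = $25,580 → take DB $31,330. Book value $31,330.

$31,330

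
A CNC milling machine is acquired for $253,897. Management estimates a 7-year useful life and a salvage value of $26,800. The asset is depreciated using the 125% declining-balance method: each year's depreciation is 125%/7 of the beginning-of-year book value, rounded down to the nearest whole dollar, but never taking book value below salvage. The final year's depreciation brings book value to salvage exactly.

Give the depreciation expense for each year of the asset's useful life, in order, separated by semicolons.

$45,338; $37,242; $30,592; $25,129; $20,642; $16,956; $51,198

Depreciable base = $253,897 − $26,800 = $227,097.
Year 1: ⌊$253,897 × 125%/7⌋ = $45,338. Book value $208,559.
Year 2: ⌊$208,559 × 125%/7⌋ = $37,242. Book value $171,317.
Year 3: ⌊$171,317 × 125%/7⌋ = $30,592. Book value $140,725.
Year 4: ⌊$140,725 × 125%/7⌋ = $25,129. Book value $115,596.
Year 5: ⌊$115,596 × 125%/7⌋ = $20,642. Book value $94,954.
Year 6: ⌊$94,954 × 125%/7⌋ = $16,956. Book value $77,998.
Year 7 (final): $77,998 − $26,800 = $51,198. Book value $26,800.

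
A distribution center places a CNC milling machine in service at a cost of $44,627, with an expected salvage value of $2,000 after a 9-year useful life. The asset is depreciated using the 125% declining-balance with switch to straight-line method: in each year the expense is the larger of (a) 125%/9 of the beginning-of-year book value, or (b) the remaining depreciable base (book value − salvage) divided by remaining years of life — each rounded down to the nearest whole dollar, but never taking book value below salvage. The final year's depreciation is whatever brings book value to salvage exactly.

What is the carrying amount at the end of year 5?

Depreciable base = $44,627 − $2,000 = $42,627.
Year 1: DB = ⌊$44,627 × 125%/9⌋ = $6,198; SL = ⌊$42,627/9⌋ = $4,736 → take DB $6,198. Book value $38,429.
Year 2: DB = ⌊$38,429 × 125%/9⌋ = $5,337; SL = ⌊$36,429/8⌋ = $4,553 → take DB $5,337. Book value $33,092.
Year 3: DB = ⌊$33,092 × 125%/9⌋ = $4,596; SL = ⌊$31,092/7⌋ = $4,441 → take DB $4,596. Book value $28,496.
Year 4: DB = ⌊$28,496 × 125%/9⌋ = $3,957; SL = ⌊$26,496/6⌋ = $4,416 → take SL $4,416. Book value $24,080.
Year 5: DB = ⌊$24,080 × 125%/9⌋ = $3,344; SL = ⌊$22,080/5⌋ = $4,416 → take SL $4,416. Book value $19,664.

$19,664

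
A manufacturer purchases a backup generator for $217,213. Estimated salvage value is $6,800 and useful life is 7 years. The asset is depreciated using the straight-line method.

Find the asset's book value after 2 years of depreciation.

Depreciable base = $217,213 − $6,800 = $210,413.
Annual expense = $210,413 / 7 = $30,059.
End of year 1: book value $187,154.
End of year 2: book value $157,095.

$157,095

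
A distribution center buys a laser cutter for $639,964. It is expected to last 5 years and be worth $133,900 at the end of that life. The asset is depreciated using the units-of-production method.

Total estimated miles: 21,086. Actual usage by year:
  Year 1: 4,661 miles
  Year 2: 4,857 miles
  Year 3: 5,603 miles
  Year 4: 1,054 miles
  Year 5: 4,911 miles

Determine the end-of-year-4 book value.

Depreciable base = $639,964 − $133,900 = $506,064.
Rate = $506,064 / 21,086 miles = $24 per mile.
Year 1: 4,661 × $24 = $111,864. Book value $528,100.
Year 2: 4,857 × $24 = $116,568. Book value $411,532.
Year 3: 5,603 × $24 = $134,472. Book value $277,060.
Year 4: 1,054 × $24 = $25,296. Book value $251,764.

$251,764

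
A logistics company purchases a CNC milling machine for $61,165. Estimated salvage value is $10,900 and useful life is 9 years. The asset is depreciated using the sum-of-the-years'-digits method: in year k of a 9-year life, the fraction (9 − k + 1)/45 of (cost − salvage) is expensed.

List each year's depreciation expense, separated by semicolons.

$10,053; $8,936; $7,819; $6,702; $5,585; $4,468; $3,351; $2,234; $1,117

Depreciable base = $61,165 − $10,900 = $50,265.
Sum of the years' digits = 9+8+7+6+5+4+3+2+1 = 45.
Year 1: $50,265 × 9/45 = $10,053. Book value $51,112.
Year 2: $50,265 × 8/45 = $8,936. Book value $42,176.
Year 3: $50,265 × 7/45 = $7,819. Book value $34,357.
Year 4: $50,265 × 6/45 = $6,702. Book value $27,655.
Year 5: $50,265 × 5/45 = $5,585. Book value $22,070.
Year 6: $50,265 × 4/45 = $4,468. Book value $17,602.
Year 7: $50,265 × 3/45 = $3,351. Book value $14,251.
Year 8: $50,265 × 2/45 = $2,234. Book value $12,017.
Year 9: $50,265 × 1/45 = $1,117. Book value $10,900.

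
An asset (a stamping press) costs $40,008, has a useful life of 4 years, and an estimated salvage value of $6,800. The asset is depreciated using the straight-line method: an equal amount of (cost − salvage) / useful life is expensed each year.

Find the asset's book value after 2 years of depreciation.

$23,404

Depreciable base = $40,008 − $6,800 = $33,208.
Annual expense = $33,208 / 4 = $8,302.
End of year 1: book value $31,706.
End of year 2: book value $23,404.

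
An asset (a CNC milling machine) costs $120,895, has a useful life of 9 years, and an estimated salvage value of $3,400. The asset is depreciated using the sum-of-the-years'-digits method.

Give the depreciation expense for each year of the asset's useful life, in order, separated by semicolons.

$23,499; $20,888; $18,277; $15,666; $13,055; $10,444; $7,833; $5,222; $2,611

Depreciable base = $120,895 − $3,400 = $117,495.
Sum of the years' digits = 9+8+7+6+5+4+3+2+1 = 45.
Year 1: $117,495 × 9/45 = $23,499. Book value $97,396.
Year 2: $117,495 × 8/45 = $20,888. Book value $76,508.
Year 3: $117,495 × 7/45 = $18,277. Book value $58,231.
Year 4: $117,495 × 6/45 = $15,666. Book value $42,565.
Year 5: $117,495 × 5/45 = $13,055. Book value $29,510.
Year 6: $117,495 × 4/45 = $10,444. Book value $19,066.
Year 7: $117,495 × 3/45 = $7,833. Book value $11,233.
Year 8: $117,495 × 2/45 = $5,222. Book value $6,011.
Year 9: $117,495 × 1/45 = $2,611. Book value $3,400.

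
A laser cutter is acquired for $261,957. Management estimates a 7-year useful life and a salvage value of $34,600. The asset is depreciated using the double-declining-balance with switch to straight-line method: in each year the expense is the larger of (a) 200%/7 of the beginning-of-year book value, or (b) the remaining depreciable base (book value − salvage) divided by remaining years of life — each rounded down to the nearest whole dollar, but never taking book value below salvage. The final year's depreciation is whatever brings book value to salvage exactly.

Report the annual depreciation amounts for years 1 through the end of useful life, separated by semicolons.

$74,844; $53,460; $38,186; $27,276; $19,483; $13,916; $192

Depreciable base = $261,957 − $34,600 = $227,357.
Year 1: DB = ⌊$261,957 × 200%/7⌋ = $74,844; SL = ⌊$227,357/7⌋ = $32,479 → take DB $74,844. Book value $187,113.
Year 2: DB = ⌊$187,113 × 200%/7⌋ = $53,460; SL = ⌊$152,513/6⌋ = $25,418 → take DB $53,460. Book value $133,653.
Year 3: DB = ⌊$133,653 × 200%/7⌋ = $38,186; SL = ⌊$99,053/5⌋ = $19,810 → take DB $38,186. Book value $95,467.
Year 4: DB = ⌊$95,467 × 200%/7⌋ = $27,276; SL = ⌊$60,867/4⌋ = $15,216 → take DB $27,276. Book value $68,191.
Year 5: DB = ⌊$68,191 × 200%/7⌋ = $19,483; SL = ⌊$33,591/3⌋ = $11,197 → take DB $19,483. Book value $48,708.
Year 6: DB = ⌊$48,708 × 200%/7⌋ = $13,916; SL = ⌊$14,108/2⌋ = $7,054 → take DB $13,916. Book value $34,792.
Year 7 (final): $34,792 − $34,600 = $192. Book value $34,600.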